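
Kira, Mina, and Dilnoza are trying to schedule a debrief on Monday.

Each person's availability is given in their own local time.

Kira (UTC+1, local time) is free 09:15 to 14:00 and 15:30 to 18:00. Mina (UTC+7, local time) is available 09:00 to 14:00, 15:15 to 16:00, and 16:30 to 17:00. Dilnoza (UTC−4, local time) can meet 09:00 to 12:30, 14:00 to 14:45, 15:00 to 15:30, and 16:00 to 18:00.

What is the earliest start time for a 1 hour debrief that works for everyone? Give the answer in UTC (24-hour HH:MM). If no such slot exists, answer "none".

none

Kira → UTC: 08:15–13:00, 14:30–17:00.
Mina → UTC: 02:00–07:00, 08:15–09:00, 09:30–10:00.
Dilnoza → UTC: 13:00–16:30, 18:00–18:45, 19:00–19:30, 20:00–22:00.
Kira ∩ Mina: 08:15–09:00, 09:30–10:00.
Kira ∩ Mina ∩ Dilnoza: (none).
Windows ≥ 60 min: (none).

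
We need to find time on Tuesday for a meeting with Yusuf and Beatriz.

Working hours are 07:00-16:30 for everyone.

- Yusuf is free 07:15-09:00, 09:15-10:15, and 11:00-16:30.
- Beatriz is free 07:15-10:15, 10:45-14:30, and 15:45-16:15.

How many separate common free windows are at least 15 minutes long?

Yusuf ∩ Beatriz: 07:15–09:00, 09:15–10:15, 11:00–14:30, 15:45–16:15.
Windows ≥ 15 min: 07:15–09:00, 09:15–10:15, 11:00–14:30, 15:45–16:15.
That's 4 windows.

4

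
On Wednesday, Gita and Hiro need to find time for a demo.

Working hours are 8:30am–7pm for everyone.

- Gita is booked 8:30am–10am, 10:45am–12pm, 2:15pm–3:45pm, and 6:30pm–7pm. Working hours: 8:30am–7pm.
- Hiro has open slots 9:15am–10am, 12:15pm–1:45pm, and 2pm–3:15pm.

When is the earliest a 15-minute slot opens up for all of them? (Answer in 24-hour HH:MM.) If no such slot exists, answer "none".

Gita free within 08:30–19:00: 10:00–10:45, 12:00–14:15, 15:45–18:30.
Gita ∩ Hiro: 12:15–13:45, 14:00–14:15.
Windows ≥ 15 min: 12:15–13:45, 14:00–14:15.
Earliest such window starts at 12:15.

12:15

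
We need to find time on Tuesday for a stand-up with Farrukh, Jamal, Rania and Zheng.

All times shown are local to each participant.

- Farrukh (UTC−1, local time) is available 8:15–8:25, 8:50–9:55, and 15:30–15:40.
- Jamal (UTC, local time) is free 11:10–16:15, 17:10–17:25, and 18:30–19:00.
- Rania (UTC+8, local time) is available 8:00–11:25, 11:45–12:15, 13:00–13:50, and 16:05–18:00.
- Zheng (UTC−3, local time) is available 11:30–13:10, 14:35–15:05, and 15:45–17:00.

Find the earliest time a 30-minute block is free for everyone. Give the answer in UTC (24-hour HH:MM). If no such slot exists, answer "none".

none

Farrukh → UTC: 09:15–09:25, 09:50–10:55, 16:30–16:40.
Jamal → UTC: 11:10–16:15, 17:10–17:25, 18:30–19:00.
Rania → UTC: 00:00–03:25, 03:45–04:15, 05:00–05:50, 08:05–10:00.
Zheng → UTC: 14:30–16:10, 17:35–18:05, 18:45–20:00.
Farrukh ∩ Jamal: (none).
Farrukh ∩ Jamal ∩ Rania: (none).
Farrukh ∩ Jamal ∩ Rania ∩ Zheng: (none).
Windows ≥ 30 min: (none).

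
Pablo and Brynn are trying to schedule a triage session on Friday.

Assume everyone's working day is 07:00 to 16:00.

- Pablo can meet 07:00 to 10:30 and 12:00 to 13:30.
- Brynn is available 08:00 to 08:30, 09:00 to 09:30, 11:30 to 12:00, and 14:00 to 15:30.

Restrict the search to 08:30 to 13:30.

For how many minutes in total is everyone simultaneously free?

30 minutes

Pablo ∩ Brynn: 08:00–08:30, 09:00–09:30.
Restricted to 08:30–13:30: 09:00–09:30.
Total common minutes: 30.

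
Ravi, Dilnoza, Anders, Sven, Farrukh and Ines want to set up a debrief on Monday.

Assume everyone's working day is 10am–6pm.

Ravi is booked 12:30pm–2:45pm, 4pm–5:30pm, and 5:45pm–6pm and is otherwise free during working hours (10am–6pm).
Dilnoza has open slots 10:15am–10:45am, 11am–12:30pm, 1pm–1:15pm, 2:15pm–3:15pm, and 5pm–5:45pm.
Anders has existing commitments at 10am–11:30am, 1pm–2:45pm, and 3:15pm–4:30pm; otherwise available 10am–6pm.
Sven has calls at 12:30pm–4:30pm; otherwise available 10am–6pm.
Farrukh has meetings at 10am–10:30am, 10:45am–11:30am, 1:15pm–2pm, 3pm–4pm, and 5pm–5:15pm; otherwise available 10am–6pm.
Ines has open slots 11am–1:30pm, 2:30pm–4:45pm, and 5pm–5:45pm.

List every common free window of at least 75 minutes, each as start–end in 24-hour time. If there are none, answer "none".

Ravi free within 10:00–18:00: 10:00–12:30, 14:45–16:00, 17:30–17:45.
Anders free within 10:00–18:00: 11:30–13:00, 14:45–15:15, 16:30–18:00.
Sven free within 10:00–18:00: 10:00–12:30, 16:30–18:00.
Farrukh free within 10:00–18:00: 10:30–10:45, 11:30–13:15, 14:00–15:00, 16:00–17:00, 17:15–18:00.
Ravi ∩ Dilnoza: 10:15–10:45, 11:00–12:30, 14:45–15:15, 17:30–17:45.
Ravi ∩ Dilnoza ∩ Anders: 11:30–12:30, 14:45–15:15, 17:30–17:45.
Ravi ∩ Dilnoza ∩ Anders ∩ Sven: 11:30–12:30, 17:30–17:45.
Ravi ∩ Dilnoza ∩ Anders ∩ Sven ∩ Farrukh: 11:30–12:30, 17:30–17:45.
Ravi ∩ Dilnoza ∩ Anders ∩ Sven ∩ Farrukh ∩ Ines: 11:30–12:30, 17:30–17:45.
Windows ≥ 75 min: (none).

none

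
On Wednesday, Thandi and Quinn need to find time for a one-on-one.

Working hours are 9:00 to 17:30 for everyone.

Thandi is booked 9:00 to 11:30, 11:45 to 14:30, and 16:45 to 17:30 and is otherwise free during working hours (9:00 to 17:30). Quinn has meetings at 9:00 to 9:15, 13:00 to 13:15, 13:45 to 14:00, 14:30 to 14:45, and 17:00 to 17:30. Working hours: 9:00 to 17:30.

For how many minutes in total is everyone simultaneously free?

135 minutes

Thandi free within 09:00–17:30: 11:30–11:45, 14:30–16:45.
Quinn free within 09:00–17:30: 09:15–13:00, 13:15–13:45, 14:00–14:30, 14:45–17:00.
Thandi ∩ Quinn: 11:30–11:45, 14:45–16:45.
Total common minutes: 15 + 120 = 135.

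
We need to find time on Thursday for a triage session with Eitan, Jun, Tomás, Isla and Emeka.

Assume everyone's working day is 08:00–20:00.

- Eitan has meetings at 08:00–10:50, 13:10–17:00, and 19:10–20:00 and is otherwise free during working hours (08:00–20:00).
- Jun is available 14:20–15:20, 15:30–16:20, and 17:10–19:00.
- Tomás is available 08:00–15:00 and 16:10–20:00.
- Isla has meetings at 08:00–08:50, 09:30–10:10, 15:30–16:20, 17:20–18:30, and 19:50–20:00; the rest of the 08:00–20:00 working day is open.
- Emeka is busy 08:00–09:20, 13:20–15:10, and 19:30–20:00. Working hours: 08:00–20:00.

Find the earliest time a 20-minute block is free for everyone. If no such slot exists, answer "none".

18:30

Eitan free within 08:00–20:00: 10:50–13:10, 17:00–19:10.
Isla free within 08:00–20:00: 08:50–09:30, 10:10–15:30, 16:20–17:20, 18:30–19:50.
Emeka free within 08:00–20:00: 09:20–13:20, 15:10–19:30.
Eitan ∩ Jun: 17:10–19:00.
Eitan ∩ Jun ∩ Tomás: 17:10–19:00.
Eitan ∩ Jun ∩ Tomás ∩ Isla: 17:10–17:20, 18:30–19:00.
Eitan ∩ Jun ∩ Tomás ∩ Isla ∩ Emeka: 17:10–17:20, 18:30–19:00.
Windows ≥ 20 min: 18:30–19:00.
Earliest such window starts at 18:30.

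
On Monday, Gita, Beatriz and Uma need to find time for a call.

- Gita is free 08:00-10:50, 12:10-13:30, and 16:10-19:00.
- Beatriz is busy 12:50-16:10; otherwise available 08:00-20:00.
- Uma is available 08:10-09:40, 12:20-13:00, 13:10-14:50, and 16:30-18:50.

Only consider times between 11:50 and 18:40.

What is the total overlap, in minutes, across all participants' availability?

Beatriz free within 08:00–20:00: 08:00–12:50, 16:10–20:00.
Gita ∩ Beatriz: 08:00–10:50, 12:10–12:50, 16:10–19:00.
Gita ∩ Beatriz ∩ Uma: 08:10–09:40, 12:20–12:50, 16:30–18:50.
Restricted to 11:50–18:40: 12:20–12:50, 16:30–18:40.
Total common minutes: 30 + 130 = 160.

160 minutes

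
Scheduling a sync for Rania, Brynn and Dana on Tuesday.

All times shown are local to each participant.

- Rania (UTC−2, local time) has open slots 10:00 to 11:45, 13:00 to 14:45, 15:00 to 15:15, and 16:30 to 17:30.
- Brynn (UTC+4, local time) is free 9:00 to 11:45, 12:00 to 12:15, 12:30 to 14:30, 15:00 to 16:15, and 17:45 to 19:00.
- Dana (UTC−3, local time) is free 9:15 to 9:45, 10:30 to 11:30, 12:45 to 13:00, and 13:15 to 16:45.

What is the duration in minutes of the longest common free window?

0 minutes

Rania → UTC: 12:00–13:45, 15:00–16:45, 17:00–17:15, 18:30–19:30.
Brynn → UTC: 05:00–07:45, 08:00–08:15, 08:30–10:30, 11:00–12:15, 13:45–15:00.
Dana → UTC: 12:15–12:45, 13:30–14:30, 15:45–16:00, 16:15–19:45.
Rania ∩ Brynn: 12:00–12:15.
Rania ∩ Brynn ∩ Dana: (none).
No common window.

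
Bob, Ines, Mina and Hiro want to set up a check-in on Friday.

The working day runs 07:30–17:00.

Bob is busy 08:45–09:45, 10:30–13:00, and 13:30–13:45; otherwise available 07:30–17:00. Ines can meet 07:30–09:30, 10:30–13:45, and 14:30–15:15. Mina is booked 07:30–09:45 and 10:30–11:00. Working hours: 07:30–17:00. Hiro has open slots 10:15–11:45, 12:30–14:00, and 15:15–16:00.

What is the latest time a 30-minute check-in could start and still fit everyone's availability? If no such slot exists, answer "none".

Bob free within 07:30–17:00: 07:30–08:45, 09:45–10:30, 13:00–13:30, 13:45–17:00.
Mina free within 07:30–17:00: 09:45–10:30, 11:00–17:00.
Bob ∩ Ines: 07:30–08:45, 13:00–13:30, 14:30–15:15.
Bob ∩ Ines ∩ Mina: 13:00–13:30, 14:30–15:15.
Bob ∩ Ines ∩ Mina ∩ Hiro: 13:00–13:30.
Windows ≥ 30 min: 13:00–13:30.
Latest start in the last window 13:00–13:30 is 13:30 − 30 min = 13:00.

13:00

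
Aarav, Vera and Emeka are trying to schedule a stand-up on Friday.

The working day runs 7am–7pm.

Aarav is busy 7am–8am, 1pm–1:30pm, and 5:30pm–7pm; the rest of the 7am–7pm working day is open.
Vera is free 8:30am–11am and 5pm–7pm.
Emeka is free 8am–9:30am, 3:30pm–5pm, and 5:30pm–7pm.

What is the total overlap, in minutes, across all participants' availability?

60 minutes

Aarav free within 07:00–19:00: 08:00–13:00, 13:30–17:30.
Aarav ∩ Vera: 08:30–11:00, 17:00–17:30.
Aarav ∩ Vera ∩ Emeka: 08:30–09:30.
Total common minutes: 60.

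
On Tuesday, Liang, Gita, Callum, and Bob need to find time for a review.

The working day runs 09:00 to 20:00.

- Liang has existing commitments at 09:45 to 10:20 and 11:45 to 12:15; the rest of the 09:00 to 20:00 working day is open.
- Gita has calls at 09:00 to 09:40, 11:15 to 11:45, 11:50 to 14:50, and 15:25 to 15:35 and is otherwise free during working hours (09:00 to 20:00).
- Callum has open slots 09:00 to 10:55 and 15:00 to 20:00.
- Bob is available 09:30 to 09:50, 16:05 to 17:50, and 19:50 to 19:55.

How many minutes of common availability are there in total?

115 minutes

Liang free within 09:00–20:00: 09:00–09:45, 10:20–11:45, 12:15–20:00.
Gita free within 09:00–20:00: 09:40–11:15, 11:45–11:50, 14:50–15:25, 15:35–20:00.
Liang ∩ Gita: 09:40–09:45, 10:20–11:15, 14:50–15:25, 15:35–20:00.
Liang ∩ Gita ∩ Callum: 09:40–09:45, 10:20–10:55, 15:00–15:25, 15:35–20:00.
Liang ∩ Gita ∩ Callum ∩ Bob: 09:40–09:45, 16:05–17:50, 19:50–19:55.
Total common minutes: 5 + 105 + 5 = 115.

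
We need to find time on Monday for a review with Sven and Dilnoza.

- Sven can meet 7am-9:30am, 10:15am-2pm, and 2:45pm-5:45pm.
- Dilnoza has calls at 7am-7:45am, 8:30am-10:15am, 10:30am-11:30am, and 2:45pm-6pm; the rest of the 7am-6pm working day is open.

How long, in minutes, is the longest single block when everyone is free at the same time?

Dilnoza free within 07:00–18:00: 07:45–08:30, 10:15–10:30, 11:30–14:45.
Sven ∩ Dilnoza: 07:45–08:30, 10:15–10:30, 11:30–14:00.
Common window lengths: 45, 15, 150 min; longest is 150.

150 minutes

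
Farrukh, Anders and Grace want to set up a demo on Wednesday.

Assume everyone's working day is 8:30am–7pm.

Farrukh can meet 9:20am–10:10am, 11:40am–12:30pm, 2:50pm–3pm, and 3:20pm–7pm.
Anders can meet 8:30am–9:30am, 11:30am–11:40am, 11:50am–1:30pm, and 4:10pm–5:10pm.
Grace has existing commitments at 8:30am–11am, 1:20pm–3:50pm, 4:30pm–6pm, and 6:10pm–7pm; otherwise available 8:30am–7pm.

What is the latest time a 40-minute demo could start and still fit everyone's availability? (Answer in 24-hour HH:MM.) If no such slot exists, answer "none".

11:50

Grace free within 08:30–19:00: 11:00–13:20, 15:50–16:30, 18:00–18:10.
Farrukh ∩ Anders: 09:20–09:30, 11:50–12:30, 16:10–17:10.
Farrukh ∩ Anders ∩ Grace: 11:50–12:30, 16:10–16:30.
Windows ≥ 40 min: 11:50–12:30.
Latest start in the last window 11:50–12:30 is 12:30 − 40 min = 11:50.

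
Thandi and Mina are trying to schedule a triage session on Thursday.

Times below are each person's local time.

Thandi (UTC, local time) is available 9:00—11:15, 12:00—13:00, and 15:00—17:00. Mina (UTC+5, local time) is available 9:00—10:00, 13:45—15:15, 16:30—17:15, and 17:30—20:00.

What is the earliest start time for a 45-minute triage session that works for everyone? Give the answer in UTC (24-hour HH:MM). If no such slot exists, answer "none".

Thandi → UTC: 09:00–11:15, 12:00–13:00, 15:00–17:00.
Mina → UTC: 04:00–05:00, 08:45–10:15, 11:30–12:15, 12:30–15:00.
Thandi ∩ Mina: 09:00–10:15, 12:00–12:15, 12:30–13:00.
Windows ≥ 45 min: 09:00–10:15.
Earliest such window starts at 09:00.

09:00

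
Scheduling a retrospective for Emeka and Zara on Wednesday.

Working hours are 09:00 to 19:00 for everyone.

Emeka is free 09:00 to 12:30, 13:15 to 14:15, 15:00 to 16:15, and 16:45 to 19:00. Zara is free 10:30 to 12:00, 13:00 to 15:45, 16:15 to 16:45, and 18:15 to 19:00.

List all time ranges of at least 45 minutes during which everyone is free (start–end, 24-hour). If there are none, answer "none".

Emeka ∩ Zara: 10:30–12:00, 13:15–14:15, 15:00–15:45, 18:15–19:00.
Windows ≥ 45 min: 10:30–12:00, 13:15–14:15, 15:00–15:45, 18:15–19:00.

10:30–12:00, 13:15–14:15, 15:00–15:45, 18:15–19:00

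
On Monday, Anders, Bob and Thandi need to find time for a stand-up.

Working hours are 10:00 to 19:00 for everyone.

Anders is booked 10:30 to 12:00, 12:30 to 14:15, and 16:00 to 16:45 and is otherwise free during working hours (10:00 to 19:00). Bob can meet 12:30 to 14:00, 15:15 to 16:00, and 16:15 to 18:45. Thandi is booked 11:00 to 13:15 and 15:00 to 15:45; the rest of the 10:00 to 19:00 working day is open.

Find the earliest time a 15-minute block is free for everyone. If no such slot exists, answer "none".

15:45

Anders free within 10:00–19:00: 10:00–10:30, 12:00–12:30, 14:15–16:00, 16:45–19:00.
Thandi free within 10:00–19:00: 10:00–11:00, 13:15–15:00, 15:45–19:00.
Anders ∩ Bob: 15:15–16:00, 16:45–18:45.
Anders ∩ Bob ∩ Thandi: 15:45–16:00, 16:45–18:45.
Windows ≥ 15 min: 15:45–16:00, 16:45–18:45.
Earliest such window starts at 15:45.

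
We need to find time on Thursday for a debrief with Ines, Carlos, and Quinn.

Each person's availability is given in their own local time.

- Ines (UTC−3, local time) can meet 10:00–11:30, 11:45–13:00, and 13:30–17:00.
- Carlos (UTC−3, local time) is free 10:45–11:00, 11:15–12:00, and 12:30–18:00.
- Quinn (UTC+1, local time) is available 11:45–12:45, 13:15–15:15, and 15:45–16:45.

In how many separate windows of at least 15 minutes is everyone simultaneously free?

Ines → UTC: 13:00–14:30, 14:45–16:00, 16:30–20:00.
Carlos → UTC: 13:45–14:00, 14:15–15:00, 15:30–21:00.
Quinn → UTC: 10:45–11:45, 12:15–14:15, 14:45–15:45.
Ines ∩ Carlos: 13:45–14:00, 14:15–14:30, 14:45–15:00, 15:30–16:00, 16:30–20:00.
Ines ∩ Carlos ∩ Quinn: 13:45–14:00, 14:45–15:00, 15:30–15:45.
Windows ≥ 15 min: 13:45–14:00, 14:45–15:00, 15:30–15:45.
That's 3 windows.

3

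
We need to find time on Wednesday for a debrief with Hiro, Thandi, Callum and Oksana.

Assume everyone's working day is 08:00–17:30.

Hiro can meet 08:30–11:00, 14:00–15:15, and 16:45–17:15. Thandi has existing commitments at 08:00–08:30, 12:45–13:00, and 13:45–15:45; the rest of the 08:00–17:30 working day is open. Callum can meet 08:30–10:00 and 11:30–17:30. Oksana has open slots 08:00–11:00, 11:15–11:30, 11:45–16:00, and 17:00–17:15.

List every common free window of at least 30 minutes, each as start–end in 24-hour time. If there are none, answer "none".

Thandi free within 08:00–17:30: 08:30–12:45, 13:00–13:45, 15:45–17:30.
Hiro ∩ Thandi: 08:30–11:00, 16:45–17:15.
Hiro ∩ Thandi ∩ Callum: 08:30–10:00, 16:45–17:15.
Hiro ∩ Thandi ∩ Callum ∩ Oksana: 08:30–10:00, 17:00–17:15.
Windows ≥ 30 min: 08:30–10:00.

08:30–10:00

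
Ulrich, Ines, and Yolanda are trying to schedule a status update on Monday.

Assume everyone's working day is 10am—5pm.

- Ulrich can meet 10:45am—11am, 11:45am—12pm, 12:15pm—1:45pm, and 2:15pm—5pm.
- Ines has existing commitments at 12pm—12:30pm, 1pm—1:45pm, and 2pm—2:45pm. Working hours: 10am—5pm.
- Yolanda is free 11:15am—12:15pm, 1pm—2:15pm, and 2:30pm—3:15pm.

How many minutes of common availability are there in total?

45 minutes

Ines free within 10:00–17:00: 10:00–12:00, 12:30–13:00, 13:45–14:00, 14:45–17:00.
Ulrich ∩ Ines: 10:45–11:00, 11:45–12:00, 12:30–13:00, 14:45–17:00.
Ulrich ∩ Ines ∩ Yolanda: 11:45–12:00, 14:45–15:15.
Total common minutes: 15 + 30 = 45.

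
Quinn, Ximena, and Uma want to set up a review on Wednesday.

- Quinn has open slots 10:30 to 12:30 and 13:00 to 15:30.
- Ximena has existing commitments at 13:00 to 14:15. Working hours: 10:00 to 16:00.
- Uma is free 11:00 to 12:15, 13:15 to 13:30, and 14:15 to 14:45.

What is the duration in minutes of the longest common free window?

Ximena free within 10:00–16:00: 10:00–13:00, 14:15–16:00.
Quinn ∩ Ximena: 10:30–12:30, 14:15–15:30.
Quinn ∩ Ximena ∩ Uma: 11:00–12:15, 14:15–14:45.
Common window lengths: 75, 30 min; longest is 75.

75 minutes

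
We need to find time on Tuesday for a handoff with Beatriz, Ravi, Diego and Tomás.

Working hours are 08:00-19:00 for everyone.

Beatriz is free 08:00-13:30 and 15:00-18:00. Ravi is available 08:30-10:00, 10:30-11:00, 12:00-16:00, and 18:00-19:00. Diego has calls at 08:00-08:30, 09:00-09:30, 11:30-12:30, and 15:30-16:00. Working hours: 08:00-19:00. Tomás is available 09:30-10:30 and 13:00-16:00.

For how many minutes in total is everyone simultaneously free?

Diego free within 08:00–19:00: 08:30–09:00, 09:30–11:30, 12:30–15:30, 16:00–19:00.
Beatriz ∩ Ravi: 08:30–10:00, 10:30–11:00, 12:00–13:30, 15:00–16:00.
Beatriz ∩ Ravi ∩ Diego: 08:30–09:00, 09:30–10:00, 10:30–11:00, 12:30–13:30, 15:00–15:30.
Beatriz ∩ Ravi ∩ Diego ∩ Tomás: 09:30–10:00, 13:00–13:30, 15:00–15:30.
Total common minutes: 30 + 30 + 30 = 90.

90 minutes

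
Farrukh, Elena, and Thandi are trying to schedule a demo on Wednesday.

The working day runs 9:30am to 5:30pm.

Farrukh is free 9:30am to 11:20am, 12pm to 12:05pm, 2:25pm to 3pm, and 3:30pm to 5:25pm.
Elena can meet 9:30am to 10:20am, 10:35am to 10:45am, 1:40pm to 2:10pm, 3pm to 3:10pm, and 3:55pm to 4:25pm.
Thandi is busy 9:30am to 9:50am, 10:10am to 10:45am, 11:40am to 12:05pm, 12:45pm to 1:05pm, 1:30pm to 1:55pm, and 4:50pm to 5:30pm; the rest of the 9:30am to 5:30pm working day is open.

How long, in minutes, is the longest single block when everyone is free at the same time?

30 minutes

Thandi free within 09:30–17:30: 09:50–10:10, 10:45–11:40, 12:05–12:45, 13:05–13:30, 13:55–16:50.
Farrukh ∩ Elena: 09:30–10:20, 10:35–10:45, 15:55–16:25.
Farrukh ∩ Elena ∩ Thandi: 09:50–10:10, 15:55–16:25.
Common window lengths: 20, 30 min; longest is 30.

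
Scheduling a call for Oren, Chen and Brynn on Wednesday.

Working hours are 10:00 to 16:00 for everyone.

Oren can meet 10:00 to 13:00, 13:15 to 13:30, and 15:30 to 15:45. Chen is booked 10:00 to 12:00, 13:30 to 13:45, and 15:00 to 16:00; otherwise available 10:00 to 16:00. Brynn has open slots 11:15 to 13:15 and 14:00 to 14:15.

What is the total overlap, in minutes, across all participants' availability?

Chen free within 10:00–16:00: 12:00–13:30, 13:45–15:00.
Oren ∩ Chen: 12:00–13:00, 13:15–13:30.
Oren ∩ Chen ∩ Brynn: 12:00–13:00.
Total common minutes: 60.

60 minutes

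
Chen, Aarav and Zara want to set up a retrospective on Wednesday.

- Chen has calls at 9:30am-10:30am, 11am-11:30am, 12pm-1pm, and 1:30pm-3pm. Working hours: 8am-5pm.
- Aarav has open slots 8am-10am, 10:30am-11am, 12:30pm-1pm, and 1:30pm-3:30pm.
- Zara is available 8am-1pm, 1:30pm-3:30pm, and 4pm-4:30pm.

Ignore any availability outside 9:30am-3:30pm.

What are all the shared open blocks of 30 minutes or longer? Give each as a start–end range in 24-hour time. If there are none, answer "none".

10:30–11:00, 15:00–15:30

Chen free within 08:00–17:00: 08:00–09:30, 10:30–11:00, 11:30–12:00, 13:00–13:30, 15:00–17:00.
Chen ∩ Aarav: 08:00–09:30, 10:30–11:00, 15:00–15:30.
Chen ∩ Aarav ∩ Zara: 08:00–09:30, 10:30–11:00, 15:00–15:30.
Restricted to 09:30–15:30: 10:30–11:00, 15:00–15:30.
Windows ≥ 30 min: 10:30–11:00, 15:00–15:30.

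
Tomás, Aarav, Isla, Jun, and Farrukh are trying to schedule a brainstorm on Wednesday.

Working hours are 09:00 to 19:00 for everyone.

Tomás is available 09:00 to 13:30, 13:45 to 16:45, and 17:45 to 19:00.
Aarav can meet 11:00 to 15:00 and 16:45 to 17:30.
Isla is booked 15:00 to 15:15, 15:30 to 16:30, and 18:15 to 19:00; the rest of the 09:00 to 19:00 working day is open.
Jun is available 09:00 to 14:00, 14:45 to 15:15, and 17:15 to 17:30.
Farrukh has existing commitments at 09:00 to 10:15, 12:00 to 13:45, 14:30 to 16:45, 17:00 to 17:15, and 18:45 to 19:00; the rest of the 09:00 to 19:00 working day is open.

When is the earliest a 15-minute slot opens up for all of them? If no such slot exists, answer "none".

11:00

Isla free within 09:00–19:00: 09:00–15:00, 15:15–15:30, 16:30–18:15.
Farrukh free within 09:00–19:00: 10:15–12:00, 13:45–14:30, 16:45–17:00, 17:15–18:45.
Tomás ∩ Aarav: 11:00–13:30, 13:45–15:00.
Tomás ∩ Aarav ∩ Isla: 11:00–13:30, 13:45–15:00.
Tomás ∩ Aarav ∩ Isla ∩ Jun: 11:00–13:30, 13:45–14:00, 14:45–15:00.
Tomás ∩ Aarav ∩ Isla ∩ Jun ∩ Farrukh: 11:00–12:00, 13:45–14:00.
Windows ≥ 15 min: 11:00–12:00, 13:45–14:00.
Earliest such window starts at 11:00.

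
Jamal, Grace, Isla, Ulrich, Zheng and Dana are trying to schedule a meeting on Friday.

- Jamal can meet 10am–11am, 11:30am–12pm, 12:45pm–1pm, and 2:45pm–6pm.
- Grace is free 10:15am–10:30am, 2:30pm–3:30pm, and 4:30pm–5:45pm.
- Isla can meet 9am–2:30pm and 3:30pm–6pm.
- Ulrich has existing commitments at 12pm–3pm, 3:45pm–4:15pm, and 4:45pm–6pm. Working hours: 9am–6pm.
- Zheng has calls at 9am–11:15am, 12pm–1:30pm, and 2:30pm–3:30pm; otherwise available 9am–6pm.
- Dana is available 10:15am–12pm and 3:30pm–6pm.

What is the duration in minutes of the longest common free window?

Ulrich free within 09:00–18:00: 09:00–12:00, 15:00–15:45, 16:15–16:45.
Zheng free within 09:00–18:00: 11:15–12:00, 13:30–14:30, 15:30–18:00.
Jamal ∩ Grace: 10:15–10:30, 14:45–15:30, 16:30–17:45.
Jamal ∩ Grace ∩ Isla: 10:15–10:30, 16:30–17:45.
Jamal ∩ Grace ∩ Isla ∩ Ulrich: 10:15–10:30, 16:30–16:45.
Jamal ∩ Grace ∩ Isla ∩ Ulrich ∩ Zheng: 16:30–16:45.
Jamal ∩ Grace ∩ Isla ∩ Ulrich ∩ Zheng ∩ Dana: 16:30–16:45.
Single common window of 15 minutes.

15 minutes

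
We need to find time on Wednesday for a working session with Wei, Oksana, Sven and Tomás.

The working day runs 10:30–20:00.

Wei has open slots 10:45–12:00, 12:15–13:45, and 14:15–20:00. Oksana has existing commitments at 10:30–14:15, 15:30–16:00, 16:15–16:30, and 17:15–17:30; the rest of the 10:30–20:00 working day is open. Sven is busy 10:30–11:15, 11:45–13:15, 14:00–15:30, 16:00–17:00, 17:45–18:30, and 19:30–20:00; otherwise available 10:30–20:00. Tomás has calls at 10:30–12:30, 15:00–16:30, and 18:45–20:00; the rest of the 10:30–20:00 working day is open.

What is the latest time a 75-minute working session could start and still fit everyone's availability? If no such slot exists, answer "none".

Oksana free within 10:30–20:00: 14:15–15:30, 16:00–16:15, 16:30–17:15, 17:30–20:00.
Sven free within 10:30–20:00: 11:15–11:45, 13:15–14:00, 15:30–16:00, 17:00–17:45, 18:30–19:30.
Tomás free within 10:30–20:00: 12:30–15:00, 16:30–18:45.
Wei ∩ Oksana: 14:15–15:30, 16:00–16:15, 16:30–17:15, 17:30–20:00.
Wei ∩ Oksana ∩ Sven: 17:00–17:15, 17:30–17:45, 18:30–19:30.
Wei ∩ Oksana ∩ Sven ∩ Tomás: 17:00–17:15, 17:30–17:45, 18:30–18:45.
Windows ≥ 75 min: (none).

none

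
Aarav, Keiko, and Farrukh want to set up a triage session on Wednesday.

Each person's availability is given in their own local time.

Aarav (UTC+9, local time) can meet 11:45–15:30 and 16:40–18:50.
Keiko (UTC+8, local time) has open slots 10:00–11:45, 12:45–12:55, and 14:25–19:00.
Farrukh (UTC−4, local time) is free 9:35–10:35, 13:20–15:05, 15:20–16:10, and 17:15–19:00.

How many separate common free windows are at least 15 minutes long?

Aarav → UTC: 02:45–06:30, 07:40–09:50.
Keiko → UTC: 02:00–03:45, 04:45–04:55, 06:25–11:00.
Farrukh → UTC: 13:35–14:35, 17:20–19:05, 19:20–20:10, 21:15–23:00.
Aarav ∩ Keiko: 02:45–03:45, 04:45–04:55, 06:25–06:30, 07:40–09:50.
Aarav ∩ Keiko ∩ Farrukh: (none).
Windows ≥ 15 min: (none).
That's 0 windows.

0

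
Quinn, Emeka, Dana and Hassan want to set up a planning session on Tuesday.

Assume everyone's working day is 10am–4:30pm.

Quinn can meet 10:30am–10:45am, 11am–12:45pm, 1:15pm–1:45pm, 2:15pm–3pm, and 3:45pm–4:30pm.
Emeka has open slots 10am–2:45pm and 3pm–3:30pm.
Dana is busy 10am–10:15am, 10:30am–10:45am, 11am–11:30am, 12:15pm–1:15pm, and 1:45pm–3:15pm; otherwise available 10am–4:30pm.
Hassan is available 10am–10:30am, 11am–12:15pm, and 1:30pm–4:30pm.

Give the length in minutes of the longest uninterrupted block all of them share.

45 minutes

Dana free within 10:00–16:30: 10:15–10:30, 10:45–11:00, 11:30–12:15, 13:15–13:45, 15:15–16:30.
Quinn ∩ Emeka: 10:30–10:45, 11:00–12:45, 13:15–13:45, 14:15–14:45.
Quinn ∩ Emeka ∩ Dana: 11:30–12:15, 13:15–13:45.
Quinn ∩ Emeka ∩ Dana ∩ Hassan: 11:30–12:15, 13:30–13:45.
Common window lengths: 45, 15 min; longest is 45.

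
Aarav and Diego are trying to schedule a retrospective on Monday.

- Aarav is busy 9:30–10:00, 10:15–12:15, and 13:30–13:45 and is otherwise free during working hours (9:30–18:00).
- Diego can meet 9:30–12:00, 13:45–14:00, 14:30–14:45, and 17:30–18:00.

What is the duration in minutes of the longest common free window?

Aarav free within 09:30–18:00: 10:00–10:15, 12:15–13:30, 13:45–18:00.
Aarav ∩ Diego: 10:00–10:15, 13:45–14:00, 14:30–14:45, 17:30–18:00.
Common window lengths: 15, 15, 15, 30 min; longest is 30.

30 minutes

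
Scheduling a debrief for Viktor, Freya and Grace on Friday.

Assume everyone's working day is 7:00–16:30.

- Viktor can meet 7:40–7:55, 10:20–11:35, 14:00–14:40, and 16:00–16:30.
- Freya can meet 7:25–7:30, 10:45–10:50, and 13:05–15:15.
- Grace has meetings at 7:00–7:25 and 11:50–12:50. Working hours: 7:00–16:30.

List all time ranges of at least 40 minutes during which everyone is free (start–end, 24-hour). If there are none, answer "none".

14:00–14:40

Grace free within 07:00–16:30: 07:25–11:50, 12:50–16:30.
Viktor ∩ Freya: 10:45–10:50, 14:00–14:40.
Viktor ∩ Freya ∩ Grace: 10:45–10:50, 14:00–14:40.
Windows ≥ 40 min: 14:00–14:40.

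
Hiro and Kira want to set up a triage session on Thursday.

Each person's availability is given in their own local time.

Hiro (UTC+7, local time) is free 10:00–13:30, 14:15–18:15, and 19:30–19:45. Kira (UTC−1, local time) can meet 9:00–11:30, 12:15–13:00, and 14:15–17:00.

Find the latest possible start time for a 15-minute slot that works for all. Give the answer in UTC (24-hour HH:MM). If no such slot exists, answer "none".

11:00

Hiro → UTC: 03:00–06:30, 07:15–11:15, 12:30–12:45.
Kira → UTC: 10:00–12:30, 13:15–14:00, 15:15–18:00.
Hiro ∩ Kira: 10:00–11:15.
Windows ≥ 15 min: 10:00–11:15.
Latest start in the last window 10:00–11:15 is 11:15 − 15 min = 11:00.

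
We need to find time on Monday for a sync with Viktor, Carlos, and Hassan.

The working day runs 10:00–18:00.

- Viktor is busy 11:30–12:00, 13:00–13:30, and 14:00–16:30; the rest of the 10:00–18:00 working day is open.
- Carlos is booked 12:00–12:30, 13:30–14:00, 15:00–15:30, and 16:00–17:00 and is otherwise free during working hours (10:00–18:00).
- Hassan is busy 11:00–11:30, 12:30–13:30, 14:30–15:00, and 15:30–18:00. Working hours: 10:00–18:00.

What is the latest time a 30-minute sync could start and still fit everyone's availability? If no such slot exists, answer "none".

Viktor free within 10:00–18:00: 10:00–11:30, 12:00–13:00, 13:30–14:00, 16:30–18:00.
Carlos free within 10:00–18:00: 10:00–12:00, 12:30–13:30, 14:00–15:00, 15:30–16:00, 17:00–18:00.
Hassan free within 10:00–18:00: 10:00–11:00, 11:30–12:30, 13:30–14:30, 15:00–15:30.
Viktor ∩ Carlos: 10:00–11:30, 12:30–13:00, 17:00–18:00.
Viktor ∩ Carlos ∩ Hassan: 10:00–11:00.
Windows ≥ 30 min: 10:00–11:00.
Latest start in the last window 10:00–11:00 is 11:00 − 30 min = 10:30.

10:30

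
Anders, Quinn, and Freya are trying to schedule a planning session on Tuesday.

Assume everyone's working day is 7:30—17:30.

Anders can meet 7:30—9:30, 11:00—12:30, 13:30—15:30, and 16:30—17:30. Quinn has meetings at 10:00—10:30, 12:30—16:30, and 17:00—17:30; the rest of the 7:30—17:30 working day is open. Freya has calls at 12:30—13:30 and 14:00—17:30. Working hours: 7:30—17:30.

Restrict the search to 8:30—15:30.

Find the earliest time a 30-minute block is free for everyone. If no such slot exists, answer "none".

08:30

Quinn free within 07:30–17:30: 07:30–10:00, 10:30–12:30, 16:30–17:00.
Freya free within 07:30–17:30: 07:30–12:30, 13:30–14:00.
Anders ∩ Quinn: 07:30–09:30, 11:00–12:30, 16:30–17:00.
Anders ∩ Quinn ∩ Freya: 07:30–09:30, 11:00–12:30.
Restricted to 08:30–15:30: 08:30–09:30, 11:00–12:30.
Windows ≥ 30 min: 08:30–09:30, 11:00–12:30.
Earliest such window starts at 08:30.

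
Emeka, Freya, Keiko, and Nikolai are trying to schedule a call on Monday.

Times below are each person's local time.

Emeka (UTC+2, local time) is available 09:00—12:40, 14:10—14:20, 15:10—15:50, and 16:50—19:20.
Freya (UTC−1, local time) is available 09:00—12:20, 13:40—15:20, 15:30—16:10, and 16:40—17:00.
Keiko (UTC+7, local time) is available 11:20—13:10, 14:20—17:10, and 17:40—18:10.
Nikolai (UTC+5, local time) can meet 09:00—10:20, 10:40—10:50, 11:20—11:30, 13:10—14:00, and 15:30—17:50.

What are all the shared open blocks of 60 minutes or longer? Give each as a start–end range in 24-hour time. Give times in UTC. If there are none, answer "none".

Emeka → UTC: 07:00–10:40, 12:10–12:20, 13:10–13:50, 14:50–17:20.
Freya → UTC: 10:00–13:20, 14:40–16:20, 16:30–17:10, 17:40–18:00.
Keiko → UTC: 04:20–06:10, 07:20–10:10, 10:40–11:10.
Nikolai → UTC: 04:00–05:20, 05:40–05:50, 06:20–06:30, 08:10–09:00, 10:30–12:50.
Emeka ∩ Freya: 10:00–10:40, 12:10–12:20, 13:10–13:20, 14:50–16:20, 16:30–17:10.
Emeka ∩ Freya ∩ Keiko: 10:00–10:10.
Emeka ∩ Freya ∩ Keiko ∩ Nikolai: (none).
Windows ≥ 60 min: (none).

none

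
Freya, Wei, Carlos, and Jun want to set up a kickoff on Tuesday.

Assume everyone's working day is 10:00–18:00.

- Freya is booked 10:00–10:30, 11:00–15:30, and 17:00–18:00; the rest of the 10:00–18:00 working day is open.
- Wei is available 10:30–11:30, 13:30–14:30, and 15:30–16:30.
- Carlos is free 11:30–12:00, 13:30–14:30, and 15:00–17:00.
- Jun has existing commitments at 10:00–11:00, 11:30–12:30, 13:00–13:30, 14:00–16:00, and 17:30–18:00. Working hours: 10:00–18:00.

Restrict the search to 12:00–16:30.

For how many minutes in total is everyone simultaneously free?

Freya free within 10:00–18:00: 10:30–11:00, 15:30–17:00.
Jun free within 10:00–18:00: 11:00–11:30, 12:30–13:00, 13:30–14:00, 16:00–17:30.
Freya ∩ Wei: 10:30–11:00, 15:30–16:30.
Freya ∩ Wei ∩ Carlos: 15:30–16:30.
Freya ∩ Wei ∩ Carlos ∩ Jun: 16:00–16:30.
Restricted to 12:00–16:30: 16:00–16:30.
Total common minutes: 30.

30 minutes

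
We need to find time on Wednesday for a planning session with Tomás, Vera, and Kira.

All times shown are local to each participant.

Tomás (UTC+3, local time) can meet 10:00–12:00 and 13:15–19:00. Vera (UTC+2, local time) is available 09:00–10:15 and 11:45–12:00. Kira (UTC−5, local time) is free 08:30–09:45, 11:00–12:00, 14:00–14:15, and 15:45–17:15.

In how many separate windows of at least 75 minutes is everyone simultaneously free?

Tomás → UTC: 07:00–09:00, 10:15–16:00.
Vera → UTC: 07:00–08:15, 09:45–10:00.
Kira → UTC: 13:30–14:45, 16:00–17:00, 19:00–19:15, 20:45–22:15.
Tomás ∩ Vera: 07:00–08:15.
Tomás ∩ Vera ∩ Kira: (none).
Windows ≥ 75 min: (none).
That's 0 windows.

0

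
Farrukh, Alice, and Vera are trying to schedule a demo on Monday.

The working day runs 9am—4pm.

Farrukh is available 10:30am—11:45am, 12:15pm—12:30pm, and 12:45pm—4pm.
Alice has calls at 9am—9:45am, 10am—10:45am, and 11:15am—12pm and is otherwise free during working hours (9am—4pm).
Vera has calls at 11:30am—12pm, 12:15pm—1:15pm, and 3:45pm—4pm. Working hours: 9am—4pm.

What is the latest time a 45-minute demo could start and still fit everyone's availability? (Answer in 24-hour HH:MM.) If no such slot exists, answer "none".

Alice free within 09:00–16:00: 09:45–10:00, 10:45–11:15, 12:00–16:00.
Vera free within 09:00–16:00: 09:00–11:30, 12:00–12:15, 13:15–15:45.
Farrukh ∩ Alice: 10:45–11:15, 12:15–12:30, 12:45–16:00.
Farrukh ∩ Alice ∩ Vera: 10:45–11:15, 13:15–15:45.
Windows ≥ 45 min: 13:15–15:45.
Latest start in the last window 13:15–15:45 is 15:45 − 45 min = 15:00.

15:00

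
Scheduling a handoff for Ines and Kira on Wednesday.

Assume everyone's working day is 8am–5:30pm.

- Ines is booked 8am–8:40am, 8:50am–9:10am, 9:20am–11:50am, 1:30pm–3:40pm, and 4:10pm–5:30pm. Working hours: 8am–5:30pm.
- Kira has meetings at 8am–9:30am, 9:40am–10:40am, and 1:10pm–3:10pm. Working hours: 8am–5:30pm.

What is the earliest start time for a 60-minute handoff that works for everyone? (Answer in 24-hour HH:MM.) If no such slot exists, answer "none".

Ines free within 08:00–17:30: 08:40–08:50, 09:10–09:20, 11:50–13:30, 15:40–16:10.
Kira free within 08:00–17:30: 09:30–09:40, 10:40–13:10, 15:10–17:30.
Ines ∩ Kira: 11:50–13:10, 15:40–16:10.
Windows ≥ 60 min: 11:50–13:10.
Earliest such window starts at 11:50.

11:50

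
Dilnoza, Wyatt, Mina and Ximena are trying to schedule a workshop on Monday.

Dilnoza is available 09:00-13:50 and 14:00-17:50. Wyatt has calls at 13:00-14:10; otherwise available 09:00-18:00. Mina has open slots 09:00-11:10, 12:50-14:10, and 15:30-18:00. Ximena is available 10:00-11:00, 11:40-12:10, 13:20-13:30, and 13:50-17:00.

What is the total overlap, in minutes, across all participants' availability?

Wyatt free within 09:00–18:00: 09:00–13:00, 14:10–18:00.
Dilnoza ∩ Wyatt: 09:00–13:00, 14:10–17:50.
Dilnoza ∩ Wyatt ∩ Mina: 09:00–11:10, 12:50–13:00, 15:30–17:50.
Dilnoza ∩ Wyatt ∩ Mina ∩ Ximena: 10:00–11:00, 15:30–17:00.
Total common minutes: 60 + 90 = 150.

150 minutes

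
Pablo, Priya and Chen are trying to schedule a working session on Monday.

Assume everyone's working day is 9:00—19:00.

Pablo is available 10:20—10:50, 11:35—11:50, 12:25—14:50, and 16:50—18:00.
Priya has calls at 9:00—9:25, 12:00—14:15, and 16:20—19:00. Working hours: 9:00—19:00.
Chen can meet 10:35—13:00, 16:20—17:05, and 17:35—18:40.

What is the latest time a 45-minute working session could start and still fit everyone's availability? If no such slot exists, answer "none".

Priya free within 09:00–19:00: 09:25–12:00, 14:15–16:20.
Pablo ∩ Priya: 10:20–10:50, 11:35–11:50, 14:15–14:50.
Pablo ∩ Priya ∩ Chen: 10:35–10:50, 11:35–11:50.
Windows ≥ 45 min: (none).

none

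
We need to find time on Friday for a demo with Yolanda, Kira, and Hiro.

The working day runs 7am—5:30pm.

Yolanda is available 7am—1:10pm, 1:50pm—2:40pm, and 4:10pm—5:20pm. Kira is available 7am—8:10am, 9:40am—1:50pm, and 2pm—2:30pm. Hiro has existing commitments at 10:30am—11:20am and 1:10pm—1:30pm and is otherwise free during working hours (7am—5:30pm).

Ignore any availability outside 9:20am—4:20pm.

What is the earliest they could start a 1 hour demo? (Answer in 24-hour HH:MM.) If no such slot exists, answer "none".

11:20

Hiro free within 07:00–17:30: 07:00–10:30, 11:20–13:10, 13:30–17:30.
Yolanda ∩ Kira: 07:00–08:10, 09:40–13:10, 14:00–14:30.
Yolanda ∩ Kira ∩ Hiro: 07:00–08:10, 09:40–10:30, 11:20–13:10, 14:00–14:30.
Restricted to 09:20–16:20: 09:40–10:30, 11:20–13:10, 14:00–14:30.
Windows ≥ 60 min: 11:20–13:10.
Earliest such window starts at 11:20.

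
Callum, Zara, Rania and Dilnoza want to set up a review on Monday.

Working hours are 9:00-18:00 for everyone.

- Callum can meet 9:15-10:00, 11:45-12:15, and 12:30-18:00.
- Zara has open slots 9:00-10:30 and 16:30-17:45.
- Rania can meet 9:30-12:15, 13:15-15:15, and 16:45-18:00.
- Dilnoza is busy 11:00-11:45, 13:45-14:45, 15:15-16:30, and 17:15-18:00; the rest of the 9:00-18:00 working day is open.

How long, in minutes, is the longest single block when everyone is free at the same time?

30 minutes

Dilnoza free within 09:00–18:00: 09:00–11:00, 11:45–13:45, 14:45–15:15, 16:30–17:15.
Callum ∩ Zara: 09:15–10:00, 16:30–17:45.
Callum ∩ Zara ∩ Rania: 09:30–10:00, 16:45–17:45.
Callum ∩ Zara ∩ Rania ∩ Dilnoza: 09:30–10:00, 16:45–17:15.
Common window lengths: 30, 30 min; longest is 30.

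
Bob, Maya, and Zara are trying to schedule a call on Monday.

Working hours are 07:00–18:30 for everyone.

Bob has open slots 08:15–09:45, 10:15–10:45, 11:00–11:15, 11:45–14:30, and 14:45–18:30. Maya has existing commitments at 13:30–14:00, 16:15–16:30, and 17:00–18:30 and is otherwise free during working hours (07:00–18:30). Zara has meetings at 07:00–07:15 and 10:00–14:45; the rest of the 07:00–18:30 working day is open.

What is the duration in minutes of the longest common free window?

Maya free within 07:00–18:30: 07:00–13:30, 14:00–16:15, 16:30–17:00.
Zara free within 07:00–18:30: 07:15–10:00, 14:45–18:30.
Bob ∩ Maya: 08:15–09:45, 10:15–10:45, 11:00–11:15, 11:45–13:30, 14:00–14:30, 14:45–16:15, 16:30–17:00.
Bob ∩ Maya ∩ Zara: 08:15–09:45, 14:45–16:15, 16:30–17:00.
Common window lengths: 90, 90, 30 min; longest is 90.

90 minutes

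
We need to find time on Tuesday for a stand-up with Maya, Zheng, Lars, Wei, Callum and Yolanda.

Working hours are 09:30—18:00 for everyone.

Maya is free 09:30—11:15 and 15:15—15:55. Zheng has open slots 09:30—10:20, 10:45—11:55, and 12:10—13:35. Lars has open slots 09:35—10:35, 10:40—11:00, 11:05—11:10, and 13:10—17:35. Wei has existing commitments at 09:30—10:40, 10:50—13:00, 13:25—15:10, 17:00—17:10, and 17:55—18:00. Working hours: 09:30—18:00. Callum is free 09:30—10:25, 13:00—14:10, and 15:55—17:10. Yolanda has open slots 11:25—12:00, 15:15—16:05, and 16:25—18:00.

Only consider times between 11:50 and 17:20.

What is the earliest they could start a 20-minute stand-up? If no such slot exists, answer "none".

none

Wei free within 09:30–18:00: 10:40–10:50, 13:00–13:25, 15:10–17:00, 17:10–17:55.
Maya ∩ Zheng: 09:30–10:20, 10:45–11:15.
Maya ∩ Zheng ∩ Lars: 09:35–10:20, 10:45–11:00, 11:05–11:10.
Maya ∩ Zheng ∩ Lars ∩ Wei: 10:45–10:50.
Maya ∩ Zheng ∩ Lars ∩ Wei ∩ Callum: (none).
Maya ∩ Zheng ∩ Lars ∩ Wei ∩ Callum ∩ Yolanda: (none).
Restricted to 11:50–17:20: (none).
Windows ≥ 20 min: (none).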